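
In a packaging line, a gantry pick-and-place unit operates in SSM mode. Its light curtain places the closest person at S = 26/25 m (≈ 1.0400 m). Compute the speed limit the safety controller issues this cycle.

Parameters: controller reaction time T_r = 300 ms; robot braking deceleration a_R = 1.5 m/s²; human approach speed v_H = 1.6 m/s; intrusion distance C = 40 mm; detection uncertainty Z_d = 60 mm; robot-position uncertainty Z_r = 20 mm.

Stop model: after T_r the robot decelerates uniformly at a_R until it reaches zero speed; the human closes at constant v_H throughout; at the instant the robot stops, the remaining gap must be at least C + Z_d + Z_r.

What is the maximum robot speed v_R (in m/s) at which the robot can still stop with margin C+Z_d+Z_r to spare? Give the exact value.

v_R_max = 3/10 m/s = 0.3000 m/s

collect terms ⇒ (1/3)·v_R² + (41/30)·v_R + (-11/25) = 0
  disc = (41/30)² − 4·(1/3)·(-11/25) = 2209/900 ; √disc = 47/30
  v_R = (−(41/30) + 47/30) / (2·(1/3)) = 3/10 m/s
check:
stop time T_s = (3/10)/(3/2) = 0.2000 s
reaction-phase robot travel = 0.3000·0.3000 = 0.0900 m
robot under decel: 0.3000²/(2·1.5000) = 0.0300 m
person approaches 1.6000·(0.3000+0.2000) = 0.8000 m
residual clearance needed = 0.0400+0.0600+0.0200 = 0.1200 m
sum ≈ 0.0900+0.0300+0.8000+0.1200 ≈ 1.0400 m = S ✓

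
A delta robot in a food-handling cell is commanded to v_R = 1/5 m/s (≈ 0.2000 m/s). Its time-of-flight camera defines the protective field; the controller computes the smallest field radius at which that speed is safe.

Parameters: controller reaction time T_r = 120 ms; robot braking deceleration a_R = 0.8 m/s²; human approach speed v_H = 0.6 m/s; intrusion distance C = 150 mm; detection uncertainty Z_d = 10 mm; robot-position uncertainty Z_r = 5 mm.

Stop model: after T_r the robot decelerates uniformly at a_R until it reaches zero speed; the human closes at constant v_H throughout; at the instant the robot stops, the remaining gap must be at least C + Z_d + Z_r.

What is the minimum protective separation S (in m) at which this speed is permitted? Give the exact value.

T_s = v_R/a_R = (1/5)/(4/5) = 0.2500 s
robot in T_r: 0.2000·0.1200 = 0.0240 m
braking distance = 0.2000²/(2·0.8000) = 0.0250 m
human over T_r+T_s: 0.6000·(0.1200+0.2500) = 0.2220 m
residual clearance needed = 0.1500+0.0100+0.0050 = 0.1650 m
S_min ≈ 0.0240+0.0250+0.2220+0.1650  ⇒  S_min = 109/250 m

S_min = 109/250 m = 0.4360 m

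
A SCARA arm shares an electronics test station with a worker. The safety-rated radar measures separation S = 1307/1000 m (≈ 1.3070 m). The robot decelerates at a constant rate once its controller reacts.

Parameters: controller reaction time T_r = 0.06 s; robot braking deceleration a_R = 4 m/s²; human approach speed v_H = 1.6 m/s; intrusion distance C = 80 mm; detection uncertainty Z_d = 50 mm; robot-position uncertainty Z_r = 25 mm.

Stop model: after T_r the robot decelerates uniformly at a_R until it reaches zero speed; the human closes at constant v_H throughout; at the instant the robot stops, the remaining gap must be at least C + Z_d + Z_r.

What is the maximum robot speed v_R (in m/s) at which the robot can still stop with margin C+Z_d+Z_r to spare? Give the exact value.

at the boundary: (1/8)·v² + (23/50)·v + (-132/125) = 0
  disc = (23/50)² − 4·(1/8)·(-132/125) = 1849/2500 ; √disc = 43/50
  v_R = (−(23/50) + 43/50) / (2·(1/8)) = 8/5 m/s
check:
braking lasts T_s = (8/5)/4 = 0.4000 s
robot covers v_R·T_r = 1.6000·0.0600 = 0.0960 m before braking
robot covers 1.6000·0.4000 − ½·4.0000·0.4000² = 0.3200 m while stopping
human closes 1.6000·0.4600 = 0.7360 m
margins: 0.0800+0.0500+0.0250 = 0.1550 m
sum ≈ 0.0960+0.3200+0.7360+0.1550 ≈ 1.3070 m = S ✓

v_R_max = 8/5 m/s = 1.6000 m/s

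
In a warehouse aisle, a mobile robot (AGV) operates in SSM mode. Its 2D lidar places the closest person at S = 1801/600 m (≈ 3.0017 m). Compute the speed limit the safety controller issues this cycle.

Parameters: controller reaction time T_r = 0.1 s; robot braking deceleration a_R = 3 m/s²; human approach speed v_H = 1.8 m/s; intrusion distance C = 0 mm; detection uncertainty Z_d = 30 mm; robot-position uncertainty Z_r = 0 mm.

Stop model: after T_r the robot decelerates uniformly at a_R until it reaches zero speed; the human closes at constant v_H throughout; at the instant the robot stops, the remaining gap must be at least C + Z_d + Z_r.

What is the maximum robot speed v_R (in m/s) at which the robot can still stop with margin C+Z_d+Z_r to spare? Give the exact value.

collect terms ⇒ (1/6)·v_R² + (7/10)·v_R + (-67/24) = 0
  disc = (7/10)² − 4·(1/6)·(-67/24) = 529/225 ; √disc = 23/15
  v_R = (−(7/10) + 23/15) / (2·(1/6)) = 5/2 m/s
check:
braking lasts T_s = (5/2)/3 = 0.8333 s
reaction-phase robot travel = 2.5000·0.1000 = 0.2500 m
robot under decel: 2.5000²/(2·3.0000) = 1.0417 m
person approaches 1.8000·(0.1000+0.8333) = 1.6800 m
residual clearance needed = 0.0000+0.0300+0.0000 = 0.0300 m
sum ≈ 0.2500+1.0417+1.6800+0.0300 ≈ 3.0017 m = S ✓

v_R_max = 5/2 m/s = 2.5000 m/s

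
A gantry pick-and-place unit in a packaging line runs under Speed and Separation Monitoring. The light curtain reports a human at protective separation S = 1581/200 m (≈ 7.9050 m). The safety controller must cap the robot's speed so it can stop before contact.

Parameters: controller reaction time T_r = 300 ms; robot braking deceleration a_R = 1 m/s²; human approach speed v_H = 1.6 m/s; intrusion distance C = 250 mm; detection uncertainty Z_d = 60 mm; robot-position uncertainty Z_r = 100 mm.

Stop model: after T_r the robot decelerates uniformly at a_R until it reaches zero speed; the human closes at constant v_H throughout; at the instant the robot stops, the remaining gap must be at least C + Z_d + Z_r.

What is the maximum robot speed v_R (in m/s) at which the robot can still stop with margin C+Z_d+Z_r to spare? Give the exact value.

collect terms ⇒ (1/2)·v_R² + (19/10)·v_R + (-1403/200) = 0
  disc = (19/10)² − 4·(1/2)·(-1403/200) = 441/25 ; √disc = 21/5
  v_R = (−(19/10) + 21/5) / (2·(1/2)) = 23/10 m/s
check:
stop time T_s = (23/10)/1 = 2.3000 s
robot in T_r: 2.3000·0.3000 = 0.6900 m
braking distance = 2.3000²/(2·1.0000) = 2.6450 m
human over T_r+T_s: 1.6000·(0.3000+2.3000) = 4.1600 m
C+Z_d+Z_r = 0.2500+0.0600+0.1000 = 0.4100 m
sum ≈ 0.6900+2.6450+4.1600+0.4100 ≈ 7.9050 m = S ✓

v_R_max = 23/10 m/s = 2.3000 m/s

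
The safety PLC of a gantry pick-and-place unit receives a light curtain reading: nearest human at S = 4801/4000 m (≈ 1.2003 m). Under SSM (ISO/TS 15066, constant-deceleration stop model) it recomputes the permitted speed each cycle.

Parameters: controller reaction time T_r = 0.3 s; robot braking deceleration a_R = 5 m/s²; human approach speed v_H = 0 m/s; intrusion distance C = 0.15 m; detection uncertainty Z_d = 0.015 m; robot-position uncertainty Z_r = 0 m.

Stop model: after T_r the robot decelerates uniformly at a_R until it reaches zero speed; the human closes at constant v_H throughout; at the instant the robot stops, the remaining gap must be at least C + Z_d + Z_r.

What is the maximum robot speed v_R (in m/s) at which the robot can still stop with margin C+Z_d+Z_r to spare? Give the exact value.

v_R_max = 41/20 m/s = 2.0500 m/s

quadratic (1/10)·v² + (3/10)·v + (-4141/4000) = 0
  disc = (3/10)² − 4·(1/10)·(-4141/4000) = 5041/10000 ; √disc = 71/100
  v_R = (−(3/10) + 71/100) / (2·(1/10)) = 41/20 m/s
check:
braking lasts T_s = (41/20)/5 = 0.4100 s
robot covers v_R·T_r = 2.0500·0.3000 = 0.6150 m before braking
robot under decel: 2.0500²/(2·5.0000) = 0.4203 m
human closes 0.0000·0.7100 = 0.0000 m
margins: 0.1500+0.0150+0.0000 = 0.1650 m
sum ≈ 0.6150+0.4203+0.0000+0.1650 ≈ 1.2003 m = S ✓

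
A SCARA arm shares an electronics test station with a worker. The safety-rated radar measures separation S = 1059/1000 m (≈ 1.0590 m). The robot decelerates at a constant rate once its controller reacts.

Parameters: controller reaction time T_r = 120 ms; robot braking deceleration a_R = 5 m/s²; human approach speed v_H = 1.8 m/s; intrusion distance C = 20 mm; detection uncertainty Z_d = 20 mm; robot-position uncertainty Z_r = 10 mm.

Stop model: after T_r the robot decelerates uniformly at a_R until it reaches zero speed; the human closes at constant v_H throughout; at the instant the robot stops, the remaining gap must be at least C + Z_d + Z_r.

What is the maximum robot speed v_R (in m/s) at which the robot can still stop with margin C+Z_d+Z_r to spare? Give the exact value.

collect terms ⇒ (1/10)·v_R² + (12/25)·v_R + (-793/1000) = 0
  disc = (12/25)² − 4·(1/10)·(-793/1000) = 1369/2500 ; √disc = 37/50
  v_R = (−(12/25) + 37/50) / (2·(1/10)) = 13/10 m/s
check:
braking lasts T_s = (13/10)/5 = 0.2600 s
reaction-phase robot travel = 1.3000·0.1200 = 0.1560 m
robot under decel: 1.3000²/(2·5.0000) = 0.1690 m
human closes 1.8000·0.3800 = 0.6840 m
residual clearance needed = 0.0200+0.0200+0.0100 = 0.0500 m
sum ≈ 0.1560+0.1690+0.6840+0.0500 ≈ 1.0590 m = S ✓

v_R_max = 13/10 m/s = 1.3000 m/s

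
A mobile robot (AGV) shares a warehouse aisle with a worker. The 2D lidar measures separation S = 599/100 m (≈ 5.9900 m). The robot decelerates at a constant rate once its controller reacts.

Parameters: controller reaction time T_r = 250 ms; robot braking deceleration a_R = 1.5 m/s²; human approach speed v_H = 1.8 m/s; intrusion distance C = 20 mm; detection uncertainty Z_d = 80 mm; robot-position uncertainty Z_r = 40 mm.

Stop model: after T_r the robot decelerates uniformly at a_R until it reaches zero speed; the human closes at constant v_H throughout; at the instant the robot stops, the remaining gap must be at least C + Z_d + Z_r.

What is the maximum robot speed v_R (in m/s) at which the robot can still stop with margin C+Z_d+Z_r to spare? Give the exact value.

v_R_max = 12/5 m/s = 2.4000 m/s

quadratic (1/3)·v² + (29/20)·v + (-27/5) = 0
  disc = (29/20)² − 4·(1/3)·(-27/5) = 3721/400 ; √disc = 61/20
  v_R = (−(29/20) + 61/20) / (2·(1/3)) = 12/5 m/s
check:
stop time T_s = (12/5)/(3/2) = 1.6000 s
robot in T_r: 2.4000·0.2500 = 0.6000 m
robot under decel: 2.4000²/(2·1.5000) = 1.9200 m
human over T_r+T_s: 1.8000·(0.2500+1.6000) = 3.3300 m
margins: 0.0200+0.0800+0.0400 = 0.1400 m
sum ≈ 0.6000+1.9200+3.3300+0.1400 ≈ 5.9900 m = S ✓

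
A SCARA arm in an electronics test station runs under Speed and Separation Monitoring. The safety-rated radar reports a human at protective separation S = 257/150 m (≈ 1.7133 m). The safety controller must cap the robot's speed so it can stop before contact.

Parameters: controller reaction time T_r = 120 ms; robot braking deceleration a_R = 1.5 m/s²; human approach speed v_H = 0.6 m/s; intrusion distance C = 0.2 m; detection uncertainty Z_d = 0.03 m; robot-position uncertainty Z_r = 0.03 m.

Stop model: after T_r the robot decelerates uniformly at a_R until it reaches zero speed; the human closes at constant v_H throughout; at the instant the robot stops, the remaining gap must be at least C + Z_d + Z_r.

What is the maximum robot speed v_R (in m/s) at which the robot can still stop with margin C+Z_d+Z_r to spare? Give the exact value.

collect terms ⇒ (1/3)·v_R² + (13/25)·v_R + (-518/375) = 0
  disc = (13/25)² − 4·(1/3)·(-518/375) = 11881/5625 ; √disc = 109/75
  v_R = (−(13/25) + 109/75) / (2·(1/3)) = 7/5 m/s
check:
braking lasts T_s = (7/5)/(3/2) = 0.9333 s
reaction-phase robot travel = 1.4000·0.1200 = 0.1680 m
robot under decel: 1.4000²/(2·1.5000) = 0.6533 m
person approaches 0.6000·(0.1200+0.9333) = 0.6320 m
C+Z_d+Z_r = 0.2000+0.0300+0.0300 = 0.2600 m
sum ≈ 0.1680+0.6533+0.6320+0.2600 ≈ 1.7133 m = S ✓

v_R_max = 7/5 m/s = 1.4000 m/s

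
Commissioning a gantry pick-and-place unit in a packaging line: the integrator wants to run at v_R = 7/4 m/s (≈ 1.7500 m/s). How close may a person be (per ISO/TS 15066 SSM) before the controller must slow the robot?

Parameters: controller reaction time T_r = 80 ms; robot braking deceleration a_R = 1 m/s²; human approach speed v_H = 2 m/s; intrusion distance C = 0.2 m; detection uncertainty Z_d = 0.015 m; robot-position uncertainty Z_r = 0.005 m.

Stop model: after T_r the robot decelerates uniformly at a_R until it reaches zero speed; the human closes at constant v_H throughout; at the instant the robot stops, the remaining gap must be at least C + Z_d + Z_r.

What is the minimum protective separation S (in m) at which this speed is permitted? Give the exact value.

braking lasts T_s = (7/4)/1 = 1.7500 s
robot covers v_R·T_r = 1.7500·0.0800 = 0.1400 m before braking
braking distance = 1.7500²/(2·1.0000) = 1.5312 m
human over T_r+T_s: 2.0000·(0.0800+1.7500) = 3.6600 m
residual clearance needed = 0.2000+0.0150+0.0050 = 0.2200 m
S_min ≈ 0.1400+1.5312+3.6600+0.2200  ⇒  S_min = 4441/800 m

S_min = 4441/800 m = 5.5512 m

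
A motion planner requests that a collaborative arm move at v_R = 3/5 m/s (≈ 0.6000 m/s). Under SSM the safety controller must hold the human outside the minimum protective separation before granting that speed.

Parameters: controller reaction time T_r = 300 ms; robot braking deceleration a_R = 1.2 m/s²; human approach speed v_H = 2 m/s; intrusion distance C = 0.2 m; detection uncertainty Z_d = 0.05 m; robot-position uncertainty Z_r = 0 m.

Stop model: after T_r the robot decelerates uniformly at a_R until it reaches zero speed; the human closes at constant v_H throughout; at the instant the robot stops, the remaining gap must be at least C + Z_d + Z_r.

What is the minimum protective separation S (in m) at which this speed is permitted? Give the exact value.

T_s = v_R/a_R = (3/5)/(6/5) = 0.5000 s
reaction-phase robot travel = 0.6000·0.3000 = 0.1800 m
robot under decel: 0.6000²/(2·1.2000) = 0.1500 m
human over T_r+T_s: 2.0000·(0.3000+0.5000) = 1.6000 m
margins: 0.2000+0.0500+0.0000 = 0.2500 m
S_min ≈ 0.1800+0.1500+1.6000+0.2500  ⇒  S_min = 109/50 m

S_min = 109/50 m = 2.1800 m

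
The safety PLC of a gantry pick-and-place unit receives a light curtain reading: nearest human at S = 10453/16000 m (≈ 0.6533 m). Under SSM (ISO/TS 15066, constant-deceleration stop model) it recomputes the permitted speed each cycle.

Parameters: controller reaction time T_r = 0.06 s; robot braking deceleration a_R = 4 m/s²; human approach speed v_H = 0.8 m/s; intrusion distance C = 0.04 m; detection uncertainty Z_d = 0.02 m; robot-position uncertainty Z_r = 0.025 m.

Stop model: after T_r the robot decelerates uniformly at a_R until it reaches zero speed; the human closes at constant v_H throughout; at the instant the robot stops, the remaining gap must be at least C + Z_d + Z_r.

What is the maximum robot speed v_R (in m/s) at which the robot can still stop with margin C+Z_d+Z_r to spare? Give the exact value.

v_R_max = 5/4 m/s = 1.2500 m/s

collect terms ⇒ (1/8)·v_R² + (13/50)·v_R + (-333/640) = 0
  disc = (13/50)² − 4·(1/8)·(-333/640) = 52441/160000 ; √disc = 229/400
  v_R = (−(13/50) + 229/400) / (2·(1/8)) = 5/4 m/s
check:
braking lasts T_s = (5/4)/4 = 0.3125 s
reaction-phase robot travel = 1.2500·0.0600 = 0.0750 m
robot covers 1.2500·0.3125 − ½·4.0000·0.3125² = 0.1953 m while stopping
human over T_r+T_s: 0.8000·(0.0600+0.3125) = 0.2980 m
margins: 0.0400+0.0200+0.0250 = 0.0850 m
sum ≈ 0.0750+0.1953+0.2980+0.0850 ≈ 0.6533 m = S ✓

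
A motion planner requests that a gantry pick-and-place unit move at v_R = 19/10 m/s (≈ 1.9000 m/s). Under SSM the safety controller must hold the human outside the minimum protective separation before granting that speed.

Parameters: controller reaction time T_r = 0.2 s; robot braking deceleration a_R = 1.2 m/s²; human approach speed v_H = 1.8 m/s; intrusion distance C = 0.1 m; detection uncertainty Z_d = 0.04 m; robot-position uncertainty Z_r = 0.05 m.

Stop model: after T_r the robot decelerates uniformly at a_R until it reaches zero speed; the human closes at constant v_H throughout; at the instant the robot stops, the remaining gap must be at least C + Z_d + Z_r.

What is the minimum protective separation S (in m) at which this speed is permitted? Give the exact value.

S_min = 6341/1200 m = 5.2842 m

stop time T_s = (19/10)/(6/5) = 1.5833 s
robot covers v_R·T_r = 1.9000·0.2000 = 0.3800 m before braking
braking distance = 1.9000²/(2·1.2000) = 1.5042 m
person approaches 1.8000·(0.2000+1.5833) = 3.2100 m
margins: 0.1000+0.0400+0.0500 = 0.1900 m
S_min ≈ 0.3800+1.5042+3.2100+0.1900  ⇒  S_min = 6341/1200 m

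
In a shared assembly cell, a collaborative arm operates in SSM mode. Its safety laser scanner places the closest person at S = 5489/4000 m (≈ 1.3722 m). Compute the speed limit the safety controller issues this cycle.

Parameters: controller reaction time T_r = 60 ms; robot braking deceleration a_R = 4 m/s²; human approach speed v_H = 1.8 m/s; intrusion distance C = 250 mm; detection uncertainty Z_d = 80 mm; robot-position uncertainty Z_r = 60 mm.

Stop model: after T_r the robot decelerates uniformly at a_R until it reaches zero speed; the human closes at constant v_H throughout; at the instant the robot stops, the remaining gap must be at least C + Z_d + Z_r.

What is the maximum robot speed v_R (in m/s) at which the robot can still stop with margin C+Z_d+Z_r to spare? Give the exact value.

v_R_max = 13/10 m/s = 1.3000 m/s

quadratic (1/8)·v² + (51/100)·v + (-3497/4000) = 0
  disc = (51/100)² − 4·(1/8)·(-3497/4000) = 27889/40000 ; √disc = 167/200
  v_R = (−(51/100) + 167/200) / (2·(1/8)) = 13/10 m/s
check:
stop time T_s = (13/10)/4 = 0.3250 s
robot covers v_R·T_r = 1.3000·0.0600 = 0.0780 m before braking
braking distance = 1.3000²/(2·4.0000) = 0.2112 m
human closes 1.8000·0.3850 = 0.6930 m
C+Z_d+Z_r = 0.2500+0.0800+0.0600 = 0.3900 m
sum ≈ 0.0780+0.2112+0.6930+0.3900 ≈ 1.3722 m = S ✓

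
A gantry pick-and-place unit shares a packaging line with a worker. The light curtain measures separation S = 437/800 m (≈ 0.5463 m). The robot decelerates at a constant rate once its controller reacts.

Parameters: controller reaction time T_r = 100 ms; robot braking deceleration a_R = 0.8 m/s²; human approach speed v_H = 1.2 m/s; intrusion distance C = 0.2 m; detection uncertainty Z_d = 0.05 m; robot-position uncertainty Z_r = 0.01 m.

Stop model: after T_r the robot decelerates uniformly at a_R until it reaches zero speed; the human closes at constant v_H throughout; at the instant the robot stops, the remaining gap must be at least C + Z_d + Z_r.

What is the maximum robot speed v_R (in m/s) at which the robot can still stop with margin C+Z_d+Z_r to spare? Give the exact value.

quadratic (5/8)·v² + (8/5)·v + (-133/800) = 0
  disc = (8/5)² − 4·(5/8)·(-133/800) = 4761/1600 ; √disc = 69/40
  v_R = (−(8/5) + 69/40) / (2·(5/8)) = 1/10 m/s
check:
braking lasts T_s = (1/10)/(4/5) = 0.1250 s
robot in T_r: 0.1000·0.1000 = 0.0100 m
robot under decel: 0.1000²/(2·0.8000) = 0.0063 m
human closes 1.2000·0.2250 = 0.2700 m
residual clearance needed = 0.2000+0.0500+0.0100 = 0.2600 m
sum ≈ 0.0100+0.0063+0.2700+0.2600 ≈ 0.5463 m = S ✓

v_R_max = 1/10 m/s = 0.1000 m/s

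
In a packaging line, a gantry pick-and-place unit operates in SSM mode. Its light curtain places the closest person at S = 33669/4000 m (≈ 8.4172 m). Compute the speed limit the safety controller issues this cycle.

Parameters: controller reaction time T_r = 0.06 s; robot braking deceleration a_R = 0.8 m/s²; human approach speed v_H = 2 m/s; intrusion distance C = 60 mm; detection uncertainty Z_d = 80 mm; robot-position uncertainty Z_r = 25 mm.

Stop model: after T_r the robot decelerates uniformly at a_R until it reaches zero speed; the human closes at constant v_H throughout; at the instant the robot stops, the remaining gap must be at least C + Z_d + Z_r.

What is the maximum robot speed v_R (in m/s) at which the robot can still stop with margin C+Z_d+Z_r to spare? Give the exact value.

quadratic (5/8)·v² + (64/25)·v + (-32529/4000) = 0
  disc = (64/25)² − 4·(5/8)·(-32529/4000) = 1075369/40000 ; √disc = 1037/200
  v_R = (−(64/25) + 1037/200) / (2·(5/8)) = 21/10 m/s
check:
stop time T_s = (21/10)/(4/5) = 2.6250 s
robot in T_r: 2.1000·0.0600 = 0.1260 m
robot under decel: 2.1000²/(2·0.8000) = 2.7563 m
person approaches 2.0000·(0.0600+2.6250) = 5.3700 m
C+Z_d+Z_r = 0.0600+0.0800+0.0250 = 0.1650 m
sum ≈ 0.1260+2.7563+5.3700+0.1650 ≈ 8.4172 m = S ✓

v_R_max = 21/10 m/s = 2.1000 m/s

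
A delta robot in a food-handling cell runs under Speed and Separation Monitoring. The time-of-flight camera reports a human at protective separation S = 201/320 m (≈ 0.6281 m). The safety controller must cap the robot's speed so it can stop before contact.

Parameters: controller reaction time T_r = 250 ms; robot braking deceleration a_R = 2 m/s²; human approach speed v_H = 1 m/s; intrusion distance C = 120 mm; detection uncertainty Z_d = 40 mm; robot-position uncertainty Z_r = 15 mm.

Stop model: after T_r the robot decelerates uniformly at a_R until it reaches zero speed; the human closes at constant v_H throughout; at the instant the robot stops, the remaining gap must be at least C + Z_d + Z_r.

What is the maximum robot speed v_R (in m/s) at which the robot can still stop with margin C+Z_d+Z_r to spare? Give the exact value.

v_R_max = 1/4 m/s = 0.2500 m/s

collect terms ⇒ (1/4)·v_R² + (3/4)·v_R + (-13/64) = 0
  disc = (3/4)² − 4·(1/4)·(-13/64) = 49/64 ; √disc = 7/8
  v_R = (−(3/4) + 7/8) / (2·(1/4)) = 1/4 m/s
check:
braking lasts T_s = (1/4)/2 = 0.1250 s
reaction-phase robot travel = 0.2500·0.2500 = 0.0625 m
braking distance = 0.2500²/(2·2.0000) = 0.0156 m
human closes 1.0000·0.3750 = 0.3750 m
residual clearance needed = 0.1200+0.0400+0.0150 = 0.1750 m
sum ≈ 0.0625+0.0156+0.3750+0.1750 ≈ 0.6281 m = S ✓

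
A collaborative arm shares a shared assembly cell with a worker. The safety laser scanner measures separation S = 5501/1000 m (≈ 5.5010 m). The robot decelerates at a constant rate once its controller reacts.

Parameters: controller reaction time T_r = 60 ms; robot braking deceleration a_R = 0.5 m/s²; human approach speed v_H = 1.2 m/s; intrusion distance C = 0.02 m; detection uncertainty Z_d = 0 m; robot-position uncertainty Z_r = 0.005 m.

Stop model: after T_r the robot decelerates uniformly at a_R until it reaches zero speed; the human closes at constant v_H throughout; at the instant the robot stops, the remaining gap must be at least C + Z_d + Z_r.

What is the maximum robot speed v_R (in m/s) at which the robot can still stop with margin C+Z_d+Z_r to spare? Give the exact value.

quadratic (1)·v² + (123/50)·v + (-1351/250) = 0
  disc = (123/50)² − 4·(1)·(-1351/250) = 69169/2500 ; √disc = 263/50
  v_R = (−(123/50) + 263/50) / (2·(1)) = 7/5 m/s
check:
stop time T_s = (7/5)/(1/2) = 2.8000 s
reaction-phase robot travel = 1.4000·0.0600 = 0.0840 m
braking distance = 1.4000²/(2·0.5000) = 1.9600 m
human closes 1.2000·2.8600 = 3.4320 m
margins: 0.0200+0.0000+0.0050 = 0.0250 m
sum ≈ 0.0840+1.9600+3.4320+0.0250 ≈ 5.5010 m = S ✓

v_R_max = 7/5 m/s = 1.4000 m/s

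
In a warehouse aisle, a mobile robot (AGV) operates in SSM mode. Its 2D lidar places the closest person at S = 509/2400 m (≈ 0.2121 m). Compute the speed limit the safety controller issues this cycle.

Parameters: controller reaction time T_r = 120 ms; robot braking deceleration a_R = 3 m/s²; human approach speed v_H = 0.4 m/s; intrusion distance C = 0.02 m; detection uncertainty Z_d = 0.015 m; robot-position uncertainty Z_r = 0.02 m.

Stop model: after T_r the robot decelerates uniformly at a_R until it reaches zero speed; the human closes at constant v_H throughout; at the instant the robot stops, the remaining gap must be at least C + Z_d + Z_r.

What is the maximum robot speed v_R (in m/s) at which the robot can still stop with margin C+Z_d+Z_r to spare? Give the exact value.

v_R_max = 7/20 m/s = 0.3500 m/s

collect terms ⇒ (1/6)·v_R² + (19/75)·v_R + (-1309/12000) = 0
  disc = (19/75)² − 4·(1/6)·(-1309/12000) = 1369/10000 ; √disc = 37/100
  v_R = (−(19/75) + 37/100) / (2·(1/6)) = 7/20 m/s
check:
braking lasts T_s = (7/20)/3 = 0.1167 s
robot covers v_R·T_r = 0.3500·0.1200 = 0.0420 m before braking
braking distance = 0.3500²/(2·3.0000) = 0.0204 m
human over T_r+T_s: 0.4000·(0.1200+0.1167) = 0.0947 m
margins: 0.0200+0.0150+0.0200 = 0.0550 m
sum ≈ 0.0420+0.0204+0.0947+0.0550 ≈ 0.2121 m = S ✓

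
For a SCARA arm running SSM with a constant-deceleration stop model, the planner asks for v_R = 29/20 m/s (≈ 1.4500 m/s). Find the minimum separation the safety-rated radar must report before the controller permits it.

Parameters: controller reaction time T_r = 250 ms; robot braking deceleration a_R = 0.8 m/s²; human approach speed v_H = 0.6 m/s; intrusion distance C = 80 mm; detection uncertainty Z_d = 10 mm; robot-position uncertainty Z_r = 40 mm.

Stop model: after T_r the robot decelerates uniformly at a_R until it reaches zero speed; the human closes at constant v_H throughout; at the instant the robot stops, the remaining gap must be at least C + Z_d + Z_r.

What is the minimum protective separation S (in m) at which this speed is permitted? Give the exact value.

stop time T_s = (29/20)/(4/5) = 1.8125 s
robot in T_r: 1.4500·0.2500 = 0.3625 m
robot covers 1.4500·1.8125 − ½·0.8000·1.8125² = 1.3141 m while stopping
human closes 0.6000·2.0625 = 1.2375 m
margins: 0.0800+0.0100+0.0400 = 0.1300 m
S_min ≈ 0.3625+1.3141+1.2375+0.1300  ⇒  S_min = 9741/3200 m

S_min = 9741/3200 m = 3.0441 m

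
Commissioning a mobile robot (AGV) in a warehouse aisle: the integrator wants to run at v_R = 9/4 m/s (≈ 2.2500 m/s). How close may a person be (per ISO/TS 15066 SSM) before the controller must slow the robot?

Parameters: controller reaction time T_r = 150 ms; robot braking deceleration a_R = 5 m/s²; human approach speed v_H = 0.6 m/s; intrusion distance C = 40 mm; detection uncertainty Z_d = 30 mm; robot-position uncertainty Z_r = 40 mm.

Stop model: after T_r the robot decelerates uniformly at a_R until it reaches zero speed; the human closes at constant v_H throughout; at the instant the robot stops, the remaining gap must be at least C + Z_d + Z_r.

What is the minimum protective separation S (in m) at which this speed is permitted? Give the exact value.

S_min = 1051/800 m = 1.3137 m

T_s = v_R/a_R = (9/4)/5 = 0.4500 s
robot covers v_R·T_r = 2.2500·0.1500 = 0.3375 m before braking
robot under decel: 2.2500²/(2·5.0000) = 0.5062 m
person approaches 0.6000·(0.1500+0.4500) = 0.3600 m
margins: 0.0400+0.0300+0.0400 = 0.1100 m
S_min ≈ 0.3375+0.5062+0.3600+0.1100  ⇒  S_min = 1051/800 m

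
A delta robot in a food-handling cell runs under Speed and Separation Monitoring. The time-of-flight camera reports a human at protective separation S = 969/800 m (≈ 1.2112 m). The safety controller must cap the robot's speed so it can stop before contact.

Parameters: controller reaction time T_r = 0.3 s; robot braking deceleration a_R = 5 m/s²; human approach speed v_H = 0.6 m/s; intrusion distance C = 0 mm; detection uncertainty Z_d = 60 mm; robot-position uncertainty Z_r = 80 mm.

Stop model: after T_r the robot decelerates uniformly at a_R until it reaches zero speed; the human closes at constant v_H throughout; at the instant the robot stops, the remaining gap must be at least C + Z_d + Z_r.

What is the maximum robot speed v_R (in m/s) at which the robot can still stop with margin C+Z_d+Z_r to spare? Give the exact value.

quadratic (1/10)·v² + (21/50)·v + (-713/800) = 0
  disc = (21/50)² − 4·(1/10)·(-713/800) = 5329/10000 ; √disc = 73/100
  v_R = (−(21/50) + 73/100) / (2·(1/10)) = 31/20 m/s
check:
T_s = v_R/a_R = (31/20)/5 = 0.3100 s
robot in T_r: 1.5500·0.3000 = 0.4650 m
robot covers 1.5500·0.3100 − ½·5.0000·0.3100² = 0.2402 m while stopping
human over T_r+T_s: 0.6000·(0.3000+0.3100) = 0.3660 m
C+Z_d+Z_r = 0.0000+0.0600+0.0800 = 0.1400 m
sum ≈ 0.4650+0.2402+0.3660+0.1400 ≈ 1.2112 m = S ✓

v_R_max = 31/20 m/s = 1.5500 m/s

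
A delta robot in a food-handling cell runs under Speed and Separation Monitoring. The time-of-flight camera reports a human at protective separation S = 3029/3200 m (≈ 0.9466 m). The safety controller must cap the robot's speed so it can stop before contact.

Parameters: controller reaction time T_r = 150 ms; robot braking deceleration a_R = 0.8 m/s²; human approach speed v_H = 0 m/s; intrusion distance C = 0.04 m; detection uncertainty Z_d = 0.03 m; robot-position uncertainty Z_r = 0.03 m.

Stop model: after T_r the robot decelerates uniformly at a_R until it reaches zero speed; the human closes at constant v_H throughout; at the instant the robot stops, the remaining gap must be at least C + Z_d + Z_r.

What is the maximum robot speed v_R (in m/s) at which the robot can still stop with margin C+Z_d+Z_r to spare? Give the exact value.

v_R_max = 21/20 m/s = 1.0500 m/s

quadratic (5/8)·v² + (3/20)·v + (-2709/3200) = 0
  disc = (3/20)² − 4·(5/8)·(-2709/3200) = 13689/6400 ; √disc = 117/80
  v_R = (−(3/20) + 117/80) / (2·(5/8)) = 21/20 m/s
check:
stop time T_s = (21/20)/(4/5) = 1.3125 s
robot covers v_R·T_r = 1.0500·0.1500 = 0.1575 m before braking
braking distance = 1.0500²/(2·0.8000) = 0.6891 m
human over T_r+T_s: 0.0000·(0.1500+1.3125) = 0.0000 m
margins: 0.0400+0.0300+0.0300 = 0.1000 m
sum ≈ 0.1575+0.6891+0.0000+0.1000 ≈ 0.9466 m = S ✓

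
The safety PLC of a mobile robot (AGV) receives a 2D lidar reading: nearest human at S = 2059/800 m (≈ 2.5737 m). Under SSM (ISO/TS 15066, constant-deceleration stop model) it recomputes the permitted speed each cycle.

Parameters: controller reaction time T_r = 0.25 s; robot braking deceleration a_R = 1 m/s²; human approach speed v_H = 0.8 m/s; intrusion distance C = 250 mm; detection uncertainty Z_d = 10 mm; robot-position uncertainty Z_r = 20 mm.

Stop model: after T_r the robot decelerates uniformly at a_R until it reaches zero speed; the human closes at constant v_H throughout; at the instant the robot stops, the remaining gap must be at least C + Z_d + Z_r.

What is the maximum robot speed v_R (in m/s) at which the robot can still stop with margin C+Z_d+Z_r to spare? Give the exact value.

v_R_max = 5/4 m/s = 1.2500 m/s

quadratic (1/2)·v² + (21/20)·v + (-67/32) = 0
  disc = (21/20)² − 4·(1/2)·(-67/32) = 529/100 ; √disc = 23/10
  v_R = (−(21/20) + 23/10) / (2·(1/2)) = 5/4 m/s
check:
stop time T_s = (5/4)/1 = 1.2500 s
robot covers v_R·T_r = 1.2500·0.2500 = 0.3125 m before braking
robot under decel: 1.2500²/(2·1.0000) = 0.7812 m
human closes 0.8000·1.5000 = 1.2000 m
margins: 0.2500+0.0100+0.0200 = 0.2800 m
sum ≈ 0.3125+0.7812+1.2000+0.2800 ≈ 2.5737 m = S ✓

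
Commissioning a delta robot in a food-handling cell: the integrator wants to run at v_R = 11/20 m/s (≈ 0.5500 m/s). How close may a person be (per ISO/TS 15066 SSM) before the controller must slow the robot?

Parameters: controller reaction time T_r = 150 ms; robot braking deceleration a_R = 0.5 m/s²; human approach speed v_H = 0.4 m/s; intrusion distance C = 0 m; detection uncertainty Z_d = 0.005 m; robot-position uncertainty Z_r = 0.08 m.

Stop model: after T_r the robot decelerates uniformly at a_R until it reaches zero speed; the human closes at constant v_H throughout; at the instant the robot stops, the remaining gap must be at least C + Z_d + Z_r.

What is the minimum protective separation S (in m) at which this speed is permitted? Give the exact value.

T_s = v_R/a_R = (11/20)/(1/2) = 1.1000 s
reaction-phase robot travel = 0.5500·0.1500 = 0.0825 m
robot covers 0.5500·1.1000 − ½·0.5000·1.1000² = 0.3025 m while stopping
human over T_r+T_s: 0.4000·(0.1500+1.1000) = 0.5000 m
C+Z_d+Z_r = 0.0000+0.0050+0.0800 = 0.0850 m
S_min ≈ 0.0825+0.3025+0.5000+0.0850  ⇒  S_min = 97/100 m

S_min = 97/100 m = 0.9700 m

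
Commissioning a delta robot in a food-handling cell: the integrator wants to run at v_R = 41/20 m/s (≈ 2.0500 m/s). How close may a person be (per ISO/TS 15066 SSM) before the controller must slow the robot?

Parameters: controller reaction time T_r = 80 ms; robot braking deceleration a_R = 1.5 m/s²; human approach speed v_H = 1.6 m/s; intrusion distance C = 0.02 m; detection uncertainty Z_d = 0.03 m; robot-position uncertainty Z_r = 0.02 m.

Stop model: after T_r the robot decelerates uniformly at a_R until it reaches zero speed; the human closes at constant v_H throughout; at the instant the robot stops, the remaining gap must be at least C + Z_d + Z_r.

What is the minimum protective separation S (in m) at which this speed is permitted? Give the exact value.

S_min = 7899/2000 m = 3.9495 m

T_s = v_R/a_R = (41/20)/(3/2) = 1.3667 s
robot in T_r: 2.0500·0.0800 = 0.1640 m
robot under decel: 2.0500²/(2·1.5000) = 1.4008 m
human closes 1.6000·1.4467 = 2.3147 m
margins: 0.0200+0.0300+0.0200 = 0.0700 m
S_min ≈ 0.1640+1.4008+2.3147+0.0700  ⇒  S_min = 7899/2000 m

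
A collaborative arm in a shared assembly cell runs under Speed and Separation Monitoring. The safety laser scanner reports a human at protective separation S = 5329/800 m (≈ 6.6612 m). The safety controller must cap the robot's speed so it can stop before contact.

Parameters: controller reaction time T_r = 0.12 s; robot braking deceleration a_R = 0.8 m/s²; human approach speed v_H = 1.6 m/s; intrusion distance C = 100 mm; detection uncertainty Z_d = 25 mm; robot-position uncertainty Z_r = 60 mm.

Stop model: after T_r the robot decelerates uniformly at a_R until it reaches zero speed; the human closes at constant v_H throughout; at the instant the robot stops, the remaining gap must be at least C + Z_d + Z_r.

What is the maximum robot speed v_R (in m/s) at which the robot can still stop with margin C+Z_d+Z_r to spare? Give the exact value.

v_R_max = 19/10 m/s = 1.9000 m/s

at the boundary: (5/8)·v² + (53/25)·v + (-25137/4000) = 0
  disc = (53/25)² − 4·(5/8)·(-25137/4000) = 808201/40000 ; √disc = 899/200
  v_R = (−(53/25) + 899/200) / (2·(5/8)) = 19/10 m/s
check:
braking lasts T_s = (19/10)/(4/5) = 2.3750 s
robot in T_r: 1.9000·0.1200 = 0.2280 m
robot under decel: 1.9000²/(2·0.8000) = 2.2563 m
human closes 1.6000·2.4950 = 3.9920 m
C+Z_d+Z_r = 0.1000+0.0250+0.0600 = 0.1850 m
sum ≈ 0.2280+2.2563+3.9920+0.1850 ≈ 6.6612 m = S ✓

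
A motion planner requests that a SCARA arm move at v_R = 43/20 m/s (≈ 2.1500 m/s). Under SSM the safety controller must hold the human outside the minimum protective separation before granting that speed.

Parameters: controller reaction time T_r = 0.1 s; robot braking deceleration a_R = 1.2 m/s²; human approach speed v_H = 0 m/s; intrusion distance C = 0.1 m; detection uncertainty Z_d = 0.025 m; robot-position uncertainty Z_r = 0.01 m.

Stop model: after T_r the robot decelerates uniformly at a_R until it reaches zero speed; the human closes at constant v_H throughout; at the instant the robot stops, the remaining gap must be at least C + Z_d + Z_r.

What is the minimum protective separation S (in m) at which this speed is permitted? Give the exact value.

T_s = v_R/a_R = (43/20)/(6/5) = 1.7917 s
reaction-phase robot travel = 2.1500·0.1000 = 0.2150 m
robot under decel: 2.1500²/(2·1.2000) = 1.9260 m
human over T_r+T_s: 0.0000·(0.1000+1.7917) = 0.0000 m
residual clearance needed = 0.1000+0.0250+0.0100 = 0.1350 m
S_min ≈ 0.2150+1.9260+0.0000+0.1350  ⇒  S_min = 437/192 m

S_min = 437/192 m = 2.2760 m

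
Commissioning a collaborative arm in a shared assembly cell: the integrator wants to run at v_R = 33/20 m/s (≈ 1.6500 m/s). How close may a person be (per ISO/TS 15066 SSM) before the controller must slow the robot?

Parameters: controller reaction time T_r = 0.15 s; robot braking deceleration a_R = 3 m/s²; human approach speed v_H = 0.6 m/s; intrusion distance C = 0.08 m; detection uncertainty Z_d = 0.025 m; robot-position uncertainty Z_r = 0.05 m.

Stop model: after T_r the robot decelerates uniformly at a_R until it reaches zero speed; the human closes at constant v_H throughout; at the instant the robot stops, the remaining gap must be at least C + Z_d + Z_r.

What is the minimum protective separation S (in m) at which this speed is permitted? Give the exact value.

S_min = 1021/800 m = 1.2763 m

stop time T_s = (33/20)/3 = 0.5500 s
robot in T_r: 1.6500·0.1500 = 0.2475 m
robot covers 1.6500·0.5500 − ½·3.0000·0.5500² = 0.4537 m while stopping
human closes 0.6000·0.7000 = 0.4200 m
C+Z_d+Z_r = 0.0800+0.0250+0.0500 = 0.1550 m
S_min ≈ 0.2475+0.4537+0.4200+0.1550  ⇒  S_min = 1021/800 m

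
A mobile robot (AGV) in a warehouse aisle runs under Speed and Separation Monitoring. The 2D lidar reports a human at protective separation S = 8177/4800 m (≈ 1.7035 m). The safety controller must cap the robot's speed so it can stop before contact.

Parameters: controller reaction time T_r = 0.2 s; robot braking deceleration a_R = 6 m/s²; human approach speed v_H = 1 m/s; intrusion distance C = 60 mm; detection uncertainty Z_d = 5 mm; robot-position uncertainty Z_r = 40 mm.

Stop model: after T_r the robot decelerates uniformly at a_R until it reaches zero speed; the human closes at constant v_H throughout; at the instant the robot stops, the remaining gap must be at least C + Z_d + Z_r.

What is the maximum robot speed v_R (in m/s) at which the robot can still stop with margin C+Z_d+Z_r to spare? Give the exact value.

collect terms ⇒ (1/12)·v_R² + (11/30)·v_R + (-6713/4800) = 0
  disc = (11/30)² − 4·(1/12)·(-6713/4800) = 961/1600 ; √disc = 31/40
  v_R = (−(11/30) + 31/40) / (2·(1/12)) = 49/20 m/s
check:
T_s = v_R/a_R = (49/20)/6 = 0.4083 s
robot covers v_R·T_r = 2.4500·0.2000 = 0.4900 m before braking
robot under decel: 2.4500²/(2·6.0000) = 0.5002 m
human closes 1.0000·0.6083 = 0.6083 m
margins: 0.0600+0.0050+0.0400 = 0.1050 m
sum ≈ 0.4900+0.5002+0.6083+0.1050 ≈ 1.7035 m = S ✓

v_R_max = 49/20 m/s = 2.4500 m/s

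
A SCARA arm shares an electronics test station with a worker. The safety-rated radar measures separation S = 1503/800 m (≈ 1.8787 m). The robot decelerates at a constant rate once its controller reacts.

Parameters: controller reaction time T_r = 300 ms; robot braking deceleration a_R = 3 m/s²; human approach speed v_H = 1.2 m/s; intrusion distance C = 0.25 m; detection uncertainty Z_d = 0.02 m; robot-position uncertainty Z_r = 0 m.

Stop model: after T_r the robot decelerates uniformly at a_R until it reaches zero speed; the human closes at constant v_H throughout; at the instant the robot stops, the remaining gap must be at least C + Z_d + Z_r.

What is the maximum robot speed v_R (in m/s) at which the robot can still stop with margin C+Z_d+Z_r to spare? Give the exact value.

quadratic (1/6)·v² + (7/10)·v + (-999/800) = 0
  disc = (7/10)² − 4·(1/6)·(-999/800) = 529/400 ; √disc = 23/20
  v_R = (−(7/10) + 23/20) / (2·(1/6)) = 27/20 m/s
check:
braking lasts T_s = (27/20)/3 = 0.4500 s
robot covers v_R·T_r = 1.3500·0.3000 = 0.4050 m before braking
robot covers 1.3500·0.4500 − ½·3.0000·0.4500² = 0.3038 m while stopping
person approaches 1.2000·(0.3000+0.4500) = 0.9000 m
margins: 0.2500+0.0200+0.0000 = 0.2700 m
sum ≈ 0.4050+0.3038+0.9000+0.2700 ≈ 1.8787 m = S ✓

v_R_max = 27/20 m/s = 1.3500 m/s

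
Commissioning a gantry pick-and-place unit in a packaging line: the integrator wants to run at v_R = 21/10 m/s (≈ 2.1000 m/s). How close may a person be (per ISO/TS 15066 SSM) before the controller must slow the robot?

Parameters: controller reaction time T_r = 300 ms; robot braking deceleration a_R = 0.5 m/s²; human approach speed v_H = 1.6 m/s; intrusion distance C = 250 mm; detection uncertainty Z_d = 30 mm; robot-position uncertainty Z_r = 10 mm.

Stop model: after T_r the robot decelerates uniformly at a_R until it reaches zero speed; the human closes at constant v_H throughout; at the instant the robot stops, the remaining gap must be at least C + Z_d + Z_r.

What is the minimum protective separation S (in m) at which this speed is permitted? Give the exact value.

S_min = 1253/100 m = 12.5300 m

braking lasts T_s = (21/10)/(1/2) = 4.2000 s
robot covers v_R·T_r = 2.1000·0.3000 = 0.6300 m before braking
robot under decel: 2.1000²/(2·0.5000) = 4.4100 m
person approaches 1.6000·(0.3000+4.2000) = 7.2000 m
margins: 0.2500+0.0300+0.0100 = 0.2900 m
S_min ≈ 0.6300+4.4100+7.2000+0.2900  ⇒  S_min = 1253/100 m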